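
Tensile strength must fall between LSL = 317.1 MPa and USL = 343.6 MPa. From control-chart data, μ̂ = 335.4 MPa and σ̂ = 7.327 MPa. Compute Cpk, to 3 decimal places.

0.373

Cpu = (USL − μ̂) / (3σ̂) = (343.6 − 335.4) / (3 × 7.327) = 0.3730; Cpl = (μ̂ − LSL) / (3σ̂) = (335.4 − 317.1) / (3 × 7.327) = 0.8325; Cpk = min(Cpu, Cpl) = 0.3730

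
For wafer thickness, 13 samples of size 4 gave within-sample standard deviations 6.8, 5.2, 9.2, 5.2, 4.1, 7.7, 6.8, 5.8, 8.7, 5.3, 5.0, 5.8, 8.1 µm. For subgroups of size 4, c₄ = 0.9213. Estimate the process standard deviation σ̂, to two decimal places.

s̄ = (6.8 + 5.2 + 9.2 + 5.2 + 4.1 + 7.7 + 6.8 + 5.8 + 8.7 + 5.3 + 5.0 + 5.8 + 8.1) / 13 = 6.4385
σ̂ = s̄ / c₄ = 6.4385 / 0.9213 = 6.9885

6.99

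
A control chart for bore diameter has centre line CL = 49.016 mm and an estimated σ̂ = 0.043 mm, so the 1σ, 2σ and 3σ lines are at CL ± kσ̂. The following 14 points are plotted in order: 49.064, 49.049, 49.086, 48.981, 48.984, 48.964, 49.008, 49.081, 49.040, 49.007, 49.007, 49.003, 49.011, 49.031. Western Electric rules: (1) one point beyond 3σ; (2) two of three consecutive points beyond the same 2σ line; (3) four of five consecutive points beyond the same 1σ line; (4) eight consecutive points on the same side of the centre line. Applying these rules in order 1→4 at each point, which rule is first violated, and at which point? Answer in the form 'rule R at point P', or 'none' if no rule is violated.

Zone of each point (C = within 1σ̂, B = 1σ̂–2σ̂, A = 2σ̂–3σ̂, * = beyond 3σ̂; sign = side of CL): 1:+B, 2:+C, 3:+B, 4:-C, 5:-C, 6:-B, 7:-C, 8:+B, 9:+C, 10:-C, 11:-C, 12:-C, 13:-C, 14:+C
No rule fires across all 14 points.

none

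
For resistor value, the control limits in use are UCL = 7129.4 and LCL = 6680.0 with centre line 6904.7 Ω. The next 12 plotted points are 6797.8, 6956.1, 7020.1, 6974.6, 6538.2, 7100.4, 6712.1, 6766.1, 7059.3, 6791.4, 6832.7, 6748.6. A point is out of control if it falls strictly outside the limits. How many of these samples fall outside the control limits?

Compare each point to [6680.0, 7129.4]: sample 5 = 6538.2 < LCL.

1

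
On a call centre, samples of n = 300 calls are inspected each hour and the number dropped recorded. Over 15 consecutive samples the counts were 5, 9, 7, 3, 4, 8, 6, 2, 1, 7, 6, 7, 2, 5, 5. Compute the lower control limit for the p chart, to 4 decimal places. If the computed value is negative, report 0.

p̄ = Σdᵢ / (k·n) = 77 / (15 × 300) = 0.01711
LCL = p̄ − 3·√(p̄(1−p̄)/n) = 0.01711 − 3 × 0.00749 = -0.00535 → 0 (negative, so LCL = 0)

0.0000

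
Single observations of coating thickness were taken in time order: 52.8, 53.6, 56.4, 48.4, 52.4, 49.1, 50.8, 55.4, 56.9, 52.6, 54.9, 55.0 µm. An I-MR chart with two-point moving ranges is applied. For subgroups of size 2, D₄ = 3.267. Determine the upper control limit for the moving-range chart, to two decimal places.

Moving ranges: 0.8, 2.8, 8.0, 4.0, 3.3, 1.7, 4.6, 1.5, 4.3, 2.3, 0.1; M̄R̄ = 33.4000 / 11 = 3.0364
UCL_MR = D₄·M̄R̄ = 3.267 × 3.0364 = 9.9198

9.92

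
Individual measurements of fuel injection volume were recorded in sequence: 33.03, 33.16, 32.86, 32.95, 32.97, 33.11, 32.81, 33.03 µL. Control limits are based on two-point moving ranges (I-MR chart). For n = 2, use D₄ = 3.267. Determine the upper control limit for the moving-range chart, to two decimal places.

Moving ranges: 0.13, 0.30, 0.09, 0.02, 0.14, 0.30, 0.22; M̄R̄ = 1.2000 / 7 = 0.1714
UCL_MR = D₄·M̄R̄ = 3.267 × 0.1714 = 0.5601

0.56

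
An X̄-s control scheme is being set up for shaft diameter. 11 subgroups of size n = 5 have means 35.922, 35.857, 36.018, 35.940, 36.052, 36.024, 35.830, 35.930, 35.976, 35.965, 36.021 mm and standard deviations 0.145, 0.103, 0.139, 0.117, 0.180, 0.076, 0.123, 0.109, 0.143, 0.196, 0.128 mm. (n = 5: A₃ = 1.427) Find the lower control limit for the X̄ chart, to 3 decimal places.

X̄̄ = (35.922 + 35.857 + 36.018 + 35.940 + 36.052 + 36.024 + 35.830 + 35.930 + 35.976 + 35.965 + 36.021) / 11 = 35.9577
s̄ = (0.145 + 0.103 + 0.139 + 0.117 + 0.180 + 0.076 + 0.123 + 0.109 + 0.143 + 0.196 + 0.128) / 11 = 0.1326
LCL = X̄̄ − A₃·s̄ = 35.9577 − 1.427 × 0.1326 = 35.7685

35.768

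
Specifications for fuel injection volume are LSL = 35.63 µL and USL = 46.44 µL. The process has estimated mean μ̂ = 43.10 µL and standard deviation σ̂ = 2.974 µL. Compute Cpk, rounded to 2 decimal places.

0.37

Cpu = (USL − μ̂) / (3σ̂) = (46.44 − 43.10) / (3 × 2.974) = 0.3744; Cpl = (μ̂ − LSL) / (3σ̂) = (43.10 − 35.63) / (3 × 2.974) = 0.8373; Cpk = min(Cpu, Cpl) = 0.3744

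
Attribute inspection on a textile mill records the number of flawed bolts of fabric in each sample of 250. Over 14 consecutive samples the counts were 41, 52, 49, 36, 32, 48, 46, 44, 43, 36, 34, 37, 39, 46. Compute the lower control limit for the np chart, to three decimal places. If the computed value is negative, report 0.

23.969

p̄ = Σdᵢ / (k·n) = 583 / (14 × 250) = 0.16657
LCL = np̄ − 3·√(np̄(1−p̄)) = 41.6429 − 3 × 5.8912 = 23.9692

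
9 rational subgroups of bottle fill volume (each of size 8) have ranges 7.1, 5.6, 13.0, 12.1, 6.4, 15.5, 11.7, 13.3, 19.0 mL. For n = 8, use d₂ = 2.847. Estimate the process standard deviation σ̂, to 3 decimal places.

4.047

R̄ = (7.1 + 5.6 + 13.0 + 12.1 + 6.4 + 15.5 + 11.7 + 13.3 + 19.0) / 9 = 11.5222
σ̂ = R̄ / d₂ = 11.5222 / 2.847 = 4.0471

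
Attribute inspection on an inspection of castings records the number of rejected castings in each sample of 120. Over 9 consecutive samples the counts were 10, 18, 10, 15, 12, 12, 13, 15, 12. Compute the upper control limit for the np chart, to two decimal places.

p̄ = Σdᵢ / (k·n) = 117 / (9 × 120) = 0.10833
UCL = np̄ + 3·√(np̄(1−p̄)) = 13.0000 + 3 × √(13.0000×0.89167) = 13.0000 + 3 × 3.4047 = 23.2140

23.21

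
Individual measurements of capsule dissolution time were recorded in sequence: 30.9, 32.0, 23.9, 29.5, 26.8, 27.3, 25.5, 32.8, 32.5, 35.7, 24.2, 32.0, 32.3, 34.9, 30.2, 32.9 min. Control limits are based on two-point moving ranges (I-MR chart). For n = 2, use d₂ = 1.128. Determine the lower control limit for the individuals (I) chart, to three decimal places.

19.539

X̄ = (30.9 + 32.0 + 23.9 + 29.5 + 26.8 + 27.3 + 25.5 + 32.8 + 32.5 + 35.7 + 24.2 + 32.0 + 32.3 + 34.9 + 30.2 + 32.9) / 16 = 30.2125
Moving ranges: 1.1, 8.1, 5.6, 2.7, 0.5, 1.8, 7.3, 0.3, 3.2, 11.5, 7.8, 0.3, 2.6, 4.7, 2.7; M̄R̄ = 60.2000 / 15 = 4.0133
LCL = X̄ − 3·M̄R̄/d₂ = 30.2125 − 3 × 4.0133 / 1.128 = 19.5387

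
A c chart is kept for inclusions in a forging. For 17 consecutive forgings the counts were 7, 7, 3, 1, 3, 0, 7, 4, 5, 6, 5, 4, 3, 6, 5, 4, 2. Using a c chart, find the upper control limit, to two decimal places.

10.41

c̄ = (7 + 7 + 3 + 1 + 3 + 0 + 7 + 4 + 5 + 6 + 5 + 4 + 3 + 6 + 5 + 4 + 2) / 17 = 72 / 17 = 4.2353
UCL = c̄ + 3√c̄ = 4.2353 + 3 × √4.2353 = 4.2353 + 3 × 2.0580 = 10.4092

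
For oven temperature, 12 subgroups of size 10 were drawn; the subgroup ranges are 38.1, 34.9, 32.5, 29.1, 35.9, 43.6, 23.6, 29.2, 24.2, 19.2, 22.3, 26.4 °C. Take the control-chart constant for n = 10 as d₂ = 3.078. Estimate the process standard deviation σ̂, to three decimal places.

R̄ = (38.1 + 34.9 + 32.5 + 29.1 + 35.9 + 43.6 + 23.6 + 29.2 + 24.2 + 19.2 + 22.3 + 26.4) / 12 = 29.9167
σ̂ = R̄ / d₂ = 29.9167 / 3.078 = 9.7195

9.720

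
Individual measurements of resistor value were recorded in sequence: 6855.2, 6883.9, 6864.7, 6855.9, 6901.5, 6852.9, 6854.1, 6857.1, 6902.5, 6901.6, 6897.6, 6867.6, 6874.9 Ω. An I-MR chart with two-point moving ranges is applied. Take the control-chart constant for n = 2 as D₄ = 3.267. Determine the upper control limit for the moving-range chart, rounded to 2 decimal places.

Moving ranges: 28.7, 19.2, 8.8, 45.6, 48.6, 1.2, 3.0, 45.4, 0.9, 4.0, 30.0, 7.3; M̄R̄ = 242.7000 / 12 = 20.2250
UCL_MR = D₄·M̄R̄ = 3.267 × 20.2250 = 66.0751

66.08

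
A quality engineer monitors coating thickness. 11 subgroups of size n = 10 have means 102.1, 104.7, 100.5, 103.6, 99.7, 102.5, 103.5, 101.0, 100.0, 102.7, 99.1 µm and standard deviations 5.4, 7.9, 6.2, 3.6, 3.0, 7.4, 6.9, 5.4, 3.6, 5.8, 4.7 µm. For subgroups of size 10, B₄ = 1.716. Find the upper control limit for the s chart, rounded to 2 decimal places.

9.34

s̄ = (5.4 + 7.9 + 6.2 + 3.6 + 3.0 + 7.4 + 6.9 + 5.4 + 3.6 + 5.8 + 4.7) / 11 = 5.4455
UCL_s = B₄·s̄ = 1.716 × 5.4455 = 9.3444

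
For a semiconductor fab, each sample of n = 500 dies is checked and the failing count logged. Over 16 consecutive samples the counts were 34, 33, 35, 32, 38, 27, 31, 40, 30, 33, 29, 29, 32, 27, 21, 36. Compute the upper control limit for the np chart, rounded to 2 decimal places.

48.03

p̄ = Σdᵢ / (k·n) = 507 / (16 × 500) = 0.06338
UCL = np̄ + 3·√(np̄(1−p̄)) = 31.6875 + 3 × √(31.6875×0.93663) = 31.6875 + 3 × 5.4479 = 48.0311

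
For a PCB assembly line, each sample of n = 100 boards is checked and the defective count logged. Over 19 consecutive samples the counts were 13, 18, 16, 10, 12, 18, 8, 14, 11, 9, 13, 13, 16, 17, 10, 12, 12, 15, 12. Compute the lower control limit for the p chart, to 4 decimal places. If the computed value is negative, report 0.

p̄ = Σdᵢ / (k·n) = 249 / (19 × 100) = 0.13105
LCL = p̄ − 3·√(p̄(1−p̄)/n) = 0.13105 − 3 × 0.03375 = 0.02982

0.0298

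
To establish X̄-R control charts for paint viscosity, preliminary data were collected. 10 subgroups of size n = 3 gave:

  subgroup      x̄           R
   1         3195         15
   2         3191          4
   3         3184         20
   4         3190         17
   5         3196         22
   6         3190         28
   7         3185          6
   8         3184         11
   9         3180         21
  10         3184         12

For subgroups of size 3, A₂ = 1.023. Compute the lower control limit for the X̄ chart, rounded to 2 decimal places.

3171.94

X̄̄ = (3195 + 3191 + 3184 + 3190 + 3196 + 3190 + 3185 + 3184 + 3180 + 3184) / 10 = 31879.0000 / 10 = 3187.9000
R̄ = (15 + 4 + 20 + 17 + 22 + 28 + 6 + 11 + 21 + 12) / 10 = 156.0000 / 10 = 15.6000
LCL = X̄̄ − A₂·R̄ = 3187.9000 − 1.023 × 15.6000 = 3171.9412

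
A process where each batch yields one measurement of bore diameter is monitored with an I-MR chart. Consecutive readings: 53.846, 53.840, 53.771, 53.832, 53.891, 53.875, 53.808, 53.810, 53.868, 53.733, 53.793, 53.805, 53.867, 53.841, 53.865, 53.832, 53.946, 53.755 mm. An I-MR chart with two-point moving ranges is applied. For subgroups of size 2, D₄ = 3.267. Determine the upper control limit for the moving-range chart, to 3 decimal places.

0.191

Moving ranges: 0.006, 0.069, 0.061, 0.059, 0.016, 0.067, 0.002, 0.058, 0.135, 0.060, 0.012, 0.062, 0.026, 0.024, 0.033, 0.114, 0.191; M̄R̄ = 0.9950 / 17 = 0.0585
UCL_MR = D₄·M̄R̄ = 3.267 × 0.0585 = 0.1912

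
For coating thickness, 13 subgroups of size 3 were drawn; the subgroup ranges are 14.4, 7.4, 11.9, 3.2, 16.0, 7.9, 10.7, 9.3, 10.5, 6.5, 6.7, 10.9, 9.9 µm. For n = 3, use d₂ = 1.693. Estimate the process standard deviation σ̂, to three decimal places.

5.693

R̄ = (14.4 + 7.4 + 11.9 + 3.2 + 16.0 + 7.9 + 10.7 + 9.3 + 10.5 + 6.5 + 6.7 + 10.9 + 9.9) / 13 = 9.6385
σ̂ = R̄ / d₂ = 9.6385 / 1.693 = 5.6931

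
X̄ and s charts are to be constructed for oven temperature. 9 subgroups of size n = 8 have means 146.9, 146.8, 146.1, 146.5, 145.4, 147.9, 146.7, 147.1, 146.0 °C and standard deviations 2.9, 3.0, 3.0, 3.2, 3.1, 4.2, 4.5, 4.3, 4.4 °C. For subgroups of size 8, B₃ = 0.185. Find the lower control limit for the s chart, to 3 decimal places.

0.670

s̄ = (2.9 + 3.0 + 3.0 + 3.2 + 3.1 + 4.2 + 4.5 + 4.3 + 4.4) / 9 = 3.6222
LCL_s = B₃·s̄ = 0.185 × 3.6222 = 0.6701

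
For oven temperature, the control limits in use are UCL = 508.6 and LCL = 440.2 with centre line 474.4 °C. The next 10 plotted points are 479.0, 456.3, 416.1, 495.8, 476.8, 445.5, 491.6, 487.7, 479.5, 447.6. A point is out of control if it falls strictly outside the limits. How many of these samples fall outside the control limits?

Compare each point to [440.2, 508.6]: sample 3 = 416.1 < LCL.

1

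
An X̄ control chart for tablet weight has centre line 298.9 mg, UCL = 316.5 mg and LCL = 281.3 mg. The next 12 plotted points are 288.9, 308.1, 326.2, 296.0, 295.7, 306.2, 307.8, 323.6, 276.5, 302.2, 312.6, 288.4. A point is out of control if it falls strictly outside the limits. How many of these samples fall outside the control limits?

Compare each point to [281.3, 316.5]: sample 3 = 326.2 > UCL; sample 8 = 323.6 > UCL; sample 9 = 276.5 < LCL.

3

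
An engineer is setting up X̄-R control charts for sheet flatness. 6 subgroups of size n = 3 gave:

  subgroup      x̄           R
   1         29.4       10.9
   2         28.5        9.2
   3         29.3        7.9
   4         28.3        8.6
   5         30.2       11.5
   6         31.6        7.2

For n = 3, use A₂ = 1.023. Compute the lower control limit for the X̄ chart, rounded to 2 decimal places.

20.12

X̄̄ = (29.4 + 28.5 + 29.3 + 28.3 + 30.2 + 31.6) / 6 = 177.3000 / 6 = 29.5500
R̄ = (10.9 + 9.2 + 7.9 + 8.6 + 11.5 + 7.2) / 6 = 55.3000 / 6 = 9.2167
LCL = X̄̄ − A₂·R̄ = 29.5500 − 1.023 × 9.2167 = 20.1213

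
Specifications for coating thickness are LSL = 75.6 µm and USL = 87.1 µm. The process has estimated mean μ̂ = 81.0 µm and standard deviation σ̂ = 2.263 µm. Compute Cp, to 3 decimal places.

Cp = (USL − LSL) / (6σ̂) = (87.1 − 75.6) / (6 × 2.263) = 11.5000 / 13.5780 = 0.8470

0.847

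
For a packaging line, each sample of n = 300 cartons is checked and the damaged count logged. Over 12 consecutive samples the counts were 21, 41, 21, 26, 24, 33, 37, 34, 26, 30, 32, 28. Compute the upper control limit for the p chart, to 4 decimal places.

p̄ = Σdᵢ / (k·n) = 353 / (12 × 300) = 0.09806
UCL = p̄ + 3·√(p̄(1−p̄)/n) = 0.09806 + 3 × √(0.09806×0.90194/300) = 0.09806 + 3 × 0.01717 = 0.14956

0.1496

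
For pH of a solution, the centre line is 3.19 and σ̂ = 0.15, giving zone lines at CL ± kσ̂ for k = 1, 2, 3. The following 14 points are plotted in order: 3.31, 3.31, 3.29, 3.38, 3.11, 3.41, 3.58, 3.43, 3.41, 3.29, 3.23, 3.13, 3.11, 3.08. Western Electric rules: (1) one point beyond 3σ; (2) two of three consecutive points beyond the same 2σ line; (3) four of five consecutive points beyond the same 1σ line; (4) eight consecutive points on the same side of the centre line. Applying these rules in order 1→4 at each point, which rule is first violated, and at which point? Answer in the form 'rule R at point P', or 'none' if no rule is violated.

Zone of each point (C = within 1σ̂, B = 1σ̂–2σ̂, A = 2σ̂–3σ̂, * = beyond 3σ̂; sign = side of CL): 1:+C, 2:+C, 3:+C, 4:+B, 5:-C, 6:+B, 7:+A, 8:+B, 9:+B, 10:+C, 11:+C, 12:-C, 13:-C, 14:-C
Rule 3 (four of five consecutive points beyond the same 1σ limit) is satisfied at point 8.

rule 3 at point 8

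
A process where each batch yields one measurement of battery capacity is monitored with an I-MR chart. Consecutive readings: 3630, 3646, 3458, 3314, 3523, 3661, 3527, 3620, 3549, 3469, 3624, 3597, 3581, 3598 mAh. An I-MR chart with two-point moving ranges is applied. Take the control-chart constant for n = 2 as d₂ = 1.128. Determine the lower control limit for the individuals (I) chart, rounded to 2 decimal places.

X̄ = (3630 + 3646 + 3458 + 3314 + 3523 + 3661 + 3527 + 3620 + 3549 + 3469 + 3624 + 3597 + 3581 + 3598) / 14 = 3556.9286
Moving ranges: 16, 188, 144, 209, 138, 134, 93, 71, 80, 155, 27, 16, 17; M̄R̄ = 1288.0000 / 13 = 99.0769
LCL = X̄ − 3·M̄R̄/d₂ = 3556.9286 − 3 × 99.0769 / 1.128 = 3293.4261

3293.43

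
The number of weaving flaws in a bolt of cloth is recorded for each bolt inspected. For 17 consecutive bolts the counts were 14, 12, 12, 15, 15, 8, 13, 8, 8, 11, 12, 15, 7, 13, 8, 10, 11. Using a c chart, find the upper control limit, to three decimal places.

21.376

c̄ = (14 + 12 + 12 + 15 + 15 + 8 + 13 + 8 + 8 + 11 + 12 + 15 + 7 + 13 + 8 + 10 + 11) / 17 = 192 / 17 = 11.2941
UCL = c̄ + 3√c̄ = 11.2941 + 3 × √11.2941 = 11.2941 + 3 × 3.3607 = 21.3761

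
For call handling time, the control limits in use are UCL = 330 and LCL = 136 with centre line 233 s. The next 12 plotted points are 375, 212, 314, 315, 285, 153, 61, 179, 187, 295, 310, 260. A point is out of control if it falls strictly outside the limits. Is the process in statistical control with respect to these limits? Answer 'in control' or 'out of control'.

out of control

Compare each point to [136, 330]: sample 1 = 375 > UCL; sample 7 = 61 < LCL.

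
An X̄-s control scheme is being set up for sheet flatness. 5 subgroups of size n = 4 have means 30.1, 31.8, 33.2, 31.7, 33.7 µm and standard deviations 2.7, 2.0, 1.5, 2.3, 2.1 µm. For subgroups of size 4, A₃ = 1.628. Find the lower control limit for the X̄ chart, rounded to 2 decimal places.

28.65

X̄̄ = (30.1 + 31.8 + 33.2 + 31.7 + 33.7) / 5 = 32.1000
s̄ = (2.7 + 2.0 + 1.5 + 2.3 + 2.1) / 5 = 2.1200
LCL = X̄̄ − A₃·s̄ = 32.1000 − 1.628 × 2.1200 = 28.6486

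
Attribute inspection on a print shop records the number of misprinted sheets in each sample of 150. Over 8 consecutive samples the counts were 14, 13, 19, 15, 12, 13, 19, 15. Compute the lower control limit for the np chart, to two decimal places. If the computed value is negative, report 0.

p̄ = Σdᵢ / (k·n) = 120 / (8 × 150) = 0.10000
LCL = np̄ − 3·√(np̄(1−p̄)) = 15.0000 − 3 × 3.6742 = 3.9773

3.98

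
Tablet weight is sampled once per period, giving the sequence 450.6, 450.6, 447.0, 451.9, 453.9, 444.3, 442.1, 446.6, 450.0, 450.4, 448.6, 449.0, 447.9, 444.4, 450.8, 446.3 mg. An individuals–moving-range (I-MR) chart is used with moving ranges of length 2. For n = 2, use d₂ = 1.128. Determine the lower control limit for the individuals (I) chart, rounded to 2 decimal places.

439.84

X̄ = (450.6 + 450.6 + 447.0 + 451.9 + 453.9 + 444.3 + 442.1 + 446.6 + 450.0 + 450.4 + 448.6 + 449.0 + 447.9 + 444.4 + 450.8 + 446.3) / 16 = 448.4000
Moving ranges: 0.0, 3.6, 4.9, 2.0, 9.6, 2.2, 4.5, 3.4, 0.4, 1.8, 0.4, 1.1, 3.5, 6.4, 4.5; M̄R̄ = 48.3000 / 15 = 3.2200
LCL = X̄ − 3·M̄R̄/d₂ = 448.4000 − 3 × 3.2200 / 1.128 = 439.8362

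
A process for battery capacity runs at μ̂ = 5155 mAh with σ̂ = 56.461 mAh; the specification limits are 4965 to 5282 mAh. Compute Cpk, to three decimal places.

0.750

Cpu = (USL − μ̂) / (3σ̂) = (5282 − 5155) / (3 × 56.461) = 0.7498; Cpl = (μ̂ − LSL) / (3σ̂) = (5155 − 4965) / (3 × 56.461) = 1.1217; Cpk = min(Cpu, Cpl) = 0.7498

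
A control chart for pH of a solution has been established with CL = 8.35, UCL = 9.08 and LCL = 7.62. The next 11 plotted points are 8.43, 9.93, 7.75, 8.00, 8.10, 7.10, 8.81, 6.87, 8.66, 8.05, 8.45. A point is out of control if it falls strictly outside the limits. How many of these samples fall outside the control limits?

3

Compare each point to [7.62, 9.08]: sample 2 = 9.93 > UCL; sample 6 = 7.10 < LCL; sample 8 = 6.87 < LCL.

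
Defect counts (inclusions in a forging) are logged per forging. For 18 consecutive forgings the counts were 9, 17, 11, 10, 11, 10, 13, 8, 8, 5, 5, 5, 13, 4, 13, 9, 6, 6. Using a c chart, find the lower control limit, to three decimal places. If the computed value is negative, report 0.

c̄ = (9 + 17 + 11 + 10 + 11 + 10 + 13 + 8 + 8 + 5 + 5 + 5 + 13 + 4 + 13 + 9 + 6 + 6) / 18 = 163 / 18 = 9.0556
LCL = c̄ − 3√c̄ = 9.0556 − 3 × 3.0092 = 0.0278

0.028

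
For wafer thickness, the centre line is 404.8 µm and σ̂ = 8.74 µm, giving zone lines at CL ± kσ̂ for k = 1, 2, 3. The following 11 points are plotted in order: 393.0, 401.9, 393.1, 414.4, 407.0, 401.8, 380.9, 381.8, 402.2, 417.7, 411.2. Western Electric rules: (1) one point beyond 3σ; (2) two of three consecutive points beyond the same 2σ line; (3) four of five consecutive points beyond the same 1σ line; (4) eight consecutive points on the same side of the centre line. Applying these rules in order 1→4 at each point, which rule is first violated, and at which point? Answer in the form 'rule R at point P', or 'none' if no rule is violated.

Zone of each point (C = within 1σ̂, B = 1σ̂–2σ̂, A = 2σ̂–3σ̂, * = beyond 3σ̂; sign = side of CL): 1:-B, 2:-C, 3:-B, 4:+B, 5:+C, 6:-C, 7:-A, 8:-A, 9:-C, 10:+B, 11:+C
Rule 2 (two of three consecutive points beyond the same 2σ limit) is satisfied at point 8.

rule 2 at point 8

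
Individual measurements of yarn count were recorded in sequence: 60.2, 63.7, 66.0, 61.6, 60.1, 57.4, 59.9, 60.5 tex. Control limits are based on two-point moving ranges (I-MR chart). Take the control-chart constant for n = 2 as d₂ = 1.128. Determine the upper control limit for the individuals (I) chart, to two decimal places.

X̄ = (60.2 + 63.7 + 66.0 + 61.6 + 60.1 + 57.4 + 59.9 + 60.5) / 8 = 61.1750
Moving ranges: 3.5, 2.3, 4.4, 1.5, 2.7, 2.5, 0.6; M̄R̄ = 17.5000 / 7 = 2.5000
UCL = X̄ + 3·M̄R̄/d₂ = 61.1750 + 3 × 2.5000 / 1.128 = 67.8239

67.82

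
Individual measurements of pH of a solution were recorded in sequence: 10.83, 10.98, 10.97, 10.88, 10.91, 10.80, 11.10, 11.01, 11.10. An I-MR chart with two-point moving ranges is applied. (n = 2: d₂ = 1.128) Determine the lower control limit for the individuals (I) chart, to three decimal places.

X̄ = (10.83 + 10.98 + 10.97 + 10.88 + 10.91 + 10.80 + 11.10 + 11.01 + 11.10) / 9 = 10.9533
Moving ranges: 0.15, 0.01, 0.09, 0.03, 0.11, 0.30, 0.09, 0.09; M̄R̄ = 0.8700 / 8 = 0.1087
LCL = X̄ − 3·M̄R̄/d₂ = 10.9533 − 3 × 0.1087 / 1.128 = 10.6641

10.664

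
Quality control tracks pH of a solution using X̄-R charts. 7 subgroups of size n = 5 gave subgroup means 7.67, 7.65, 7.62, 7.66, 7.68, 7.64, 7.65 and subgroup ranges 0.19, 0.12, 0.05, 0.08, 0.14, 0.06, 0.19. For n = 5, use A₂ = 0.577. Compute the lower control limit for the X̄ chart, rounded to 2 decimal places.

7.58

X̄̄ = (7.67 + 7.65 + 7.62 + 7.66 + 7.68 + 7.64 + 7.65) / 7 = 53.5700 / 7 = 7.6529
R̄ = (0.19 + 0.12 + 0.05 + 0.08 + 0.14 + 0.06 + 0.19) / 7 = 0.8300 / 7 = 0.1186
LCL = X̄̄ − A₂·R̄ = 7.6529 − 0.577 × 0.1186 = 7.5844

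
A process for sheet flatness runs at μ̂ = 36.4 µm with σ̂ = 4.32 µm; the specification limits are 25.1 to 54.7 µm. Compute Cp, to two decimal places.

Cp = (USL − LSL) / (6σ̂) = (54.7 − 25.1) / (6 × 4.32) = 29.6000 / 25.9200 = 1.1420

1.14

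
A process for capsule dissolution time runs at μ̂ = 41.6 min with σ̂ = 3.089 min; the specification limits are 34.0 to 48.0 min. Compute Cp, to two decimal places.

0.76

Cp = (USL − LSL) / (6σ̂) = (48.0 − 34.0) / (6 × 3.089) = 14.0000 / 18.5340 = 0.7554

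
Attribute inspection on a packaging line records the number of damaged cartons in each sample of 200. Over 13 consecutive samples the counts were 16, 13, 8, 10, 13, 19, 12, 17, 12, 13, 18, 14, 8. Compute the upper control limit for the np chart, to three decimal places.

p̄ = Σdᵢ / (k·n) = 173 / (13 × 200) = 0.06654
UCL = np̄ + 3·√(np̄(1−p̄)) = 13.3077 + 3 × √(13.3077×0.93346) = 13.3077 + 3 × 3.5245 = 23.8812

23.881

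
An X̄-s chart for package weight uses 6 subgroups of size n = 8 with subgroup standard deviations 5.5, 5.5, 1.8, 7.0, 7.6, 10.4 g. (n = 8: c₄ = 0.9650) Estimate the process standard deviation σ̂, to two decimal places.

6.53

s̄ = (5.5 + 5.5 + 1.8 + 7.0 + 7.6 + 10.4) / 6 = 6.3000
σ̂ = s̄ / c₄ = 6.3000 / 0.9650 = 6.5285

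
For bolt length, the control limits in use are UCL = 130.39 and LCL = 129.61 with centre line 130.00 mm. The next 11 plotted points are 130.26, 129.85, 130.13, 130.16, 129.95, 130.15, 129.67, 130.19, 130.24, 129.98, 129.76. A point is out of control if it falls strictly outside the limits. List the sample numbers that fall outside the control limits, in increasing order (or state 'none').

none

All 11 points lie within [129.61, 130.39].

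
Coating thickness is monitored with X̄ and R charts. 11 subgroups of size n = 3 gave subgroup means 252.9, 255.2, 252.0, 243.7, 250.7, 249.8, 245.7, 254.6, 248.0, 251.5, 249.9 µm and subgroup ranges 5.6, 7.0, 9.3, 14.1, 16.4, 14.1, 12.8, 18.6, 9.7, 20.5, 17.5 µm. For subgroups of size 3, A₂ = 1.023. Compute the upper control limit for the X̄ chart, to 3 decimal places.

X̄̄ = (252.9 + 255.2 + 252.0 + 243.7 + 250.7 + 249.8 + 245.7 + 254.6 + 248.0 + 251.5 + 249.9) / 11 = 2754.0000 / 11 = 250.3636
R̄ = (5.6 + 7.0 + 9.3 + 14.1 + 16.4 + 14.1 + 12.8 + 18.6 + 9.7 + 20.5 + 17.5) / 11 = 145.6000 / 11 = 13.2364
UCL = X̄̄ + A₂·R̄ = 250.3636 + 1.023 × 13.2364 = 263.9044

263.904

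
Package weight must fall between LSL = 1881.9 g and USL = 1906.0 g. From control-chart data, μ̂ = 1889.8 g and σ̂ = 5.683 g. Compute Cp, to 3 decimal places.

Cp = (USL − LSL) / (6σ̂) = (1906.0 − 1881.9) / (6 × 5.683) = 24.1000 / 34.0980 = 0.7068

0.707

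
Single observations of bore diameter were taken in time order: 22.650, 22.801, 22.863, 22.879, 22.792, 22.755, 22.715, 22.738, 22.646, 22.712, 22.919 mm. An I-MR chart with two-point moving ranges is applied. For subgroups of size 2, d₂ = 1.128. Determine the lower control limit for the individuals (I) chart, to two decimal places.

X̄ = (22.650 + 22.801 + 22.863 + 22.879 + 22.792 + 22.755 + 22.715 + 22.738 + 22.646 + 22.712 + 22.919) / 11 = 22.7700
Moving ranges: 0.151, 0.062, 0.016, 0.087, 0.037, 0.040, 0.023, 0.092, 0.066, 0.207; M̄R̄ = 0.7810 / 10 = 0.0781
LCL = X̄ − 3·M̄R̄/d₂ = 22.7700 − 3 × 0.0781 / 1.128 = 22.5623

22.56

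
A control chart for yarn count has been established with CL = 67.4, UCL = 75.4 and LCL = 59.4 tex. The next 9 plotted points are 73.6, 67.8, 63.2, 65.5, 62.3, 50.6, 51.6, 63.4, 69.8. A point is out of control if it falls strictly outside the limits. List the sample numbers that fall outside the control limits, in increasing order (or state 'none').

6, 7

Compare each point to [59.4, 75.4]: sample 6 = 50.6 < LCL; sample 7 = 51.6 < LCL.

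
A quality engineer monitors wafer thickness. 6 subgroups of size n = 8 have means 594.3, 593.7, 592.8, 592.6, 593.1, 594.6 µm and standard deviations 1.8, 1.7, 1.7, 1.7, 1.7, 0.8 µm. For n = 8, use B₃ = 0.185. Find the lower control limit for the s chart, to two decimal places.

s̄ = (1.8 + 1.7 + 1.7 + 1.7 + 1.7 + 0.8) / 6 = 1.5667
LCL_s = B₃·s̄ = 0.185 × 1.5667 = 0.2898

0.29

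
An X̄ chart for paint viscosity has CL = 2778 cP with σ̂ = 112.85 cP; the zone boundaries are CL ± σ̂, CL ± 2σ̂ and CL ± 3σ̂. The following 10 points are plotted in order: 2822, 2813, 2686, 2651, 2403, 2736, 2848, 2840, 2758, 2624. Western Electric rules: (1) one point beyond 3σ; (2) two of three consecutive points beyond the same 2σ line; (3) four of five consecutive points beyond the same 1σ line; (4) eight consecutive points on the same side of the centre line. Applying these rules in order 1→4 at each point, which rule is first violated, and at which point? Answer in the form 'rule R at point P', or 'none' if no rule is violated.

rule 1 at point 5

Zone of each point (C = within 1σ̂, B = 1σ̂–2σ̂, A = 2σ̂–3σ̂, * = beyond 3σ̂; sign = side of CL): 1:+C, 2:+C, 3:-C, 4:-B, 5:-*, 6:-C, 7:+C, 8:+C, 9:-C, 10:-B
Rule 1 (one point beyond the 3σ limits) is satisfied at point 5.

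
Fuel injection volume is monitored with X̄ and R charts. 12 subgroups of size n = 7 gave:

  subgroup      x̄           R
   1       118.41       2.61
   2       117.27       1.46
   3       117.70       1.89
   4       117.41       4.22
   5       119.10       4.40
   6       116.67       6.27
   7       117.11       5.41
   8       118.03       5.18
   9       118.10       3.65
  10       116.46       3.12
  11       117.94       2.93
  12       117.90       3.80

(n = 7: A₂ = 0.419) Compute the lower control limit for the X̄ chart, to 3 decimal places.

X̄̄ = (118.41 + 117.27 + 117.70 + 117.41 + 119.10 + 116.67 + 117.11 + 118.03 + 118.10 + 116.46 + 117.94 + 117.90) / 12 = 1412.1000 / 12 = 117.6750
R̄ = (2.61 + 1.46 + 1.89 + 4.22 + 4.40 + 6.27 + 5.41 + 5.18 + 3.65 + 3.12 + 2.93 + 3.80) / 12 = 44.9400 / 12 = 3.7450
LCL = X̄̄ − A₂·R̄ = 117.6750 − 0.419 × 3.7450 = 116.1058

116.106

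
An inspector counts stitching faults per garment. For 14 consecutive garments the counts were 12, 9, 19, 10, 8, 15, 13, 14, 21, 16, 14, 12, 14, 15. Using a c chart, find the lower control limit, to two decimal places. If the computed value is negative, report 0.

c̄ = (12 + 9 + 19 + 10 + 8 + 15 + 13 + 14 + 21 + 16 + 14 + 12 + 14 + 15) / 14 = 192 / 14 = 13.7143
LCL = c̄ − 3√c̄ = 13.7143 − 3 × 3.7033 = 2.6044

2.60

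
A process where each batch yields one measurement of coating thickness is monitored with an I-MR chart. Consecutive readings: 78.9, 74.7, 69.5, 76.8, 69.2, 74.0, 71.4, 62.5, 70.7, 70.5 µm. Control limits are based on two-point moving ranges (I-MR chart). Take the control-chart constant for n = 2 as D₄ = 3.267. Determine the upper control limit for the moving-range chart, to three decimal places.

Moving ranges: 4.2, 5.2, 7.3, 7.6, 4.8, 2.6, 8.9, 8.2, 0.2; M̄R̄ = 49.0000 / 9 = 5.4444
UCL_MR = D₄·M̄R̄ = 3.267 × 5.4444 = 17.7870

17.787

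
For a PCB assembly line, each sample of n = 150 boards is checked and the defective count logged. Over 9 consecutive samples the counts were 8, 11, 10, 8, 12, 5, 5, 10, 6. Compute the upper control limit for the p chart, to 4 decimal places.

0.1117

p̄ = Σdᵢ / (k·n) = 75 / (9 × 150) = 0.05556
UCL = p̄ + 3·√(p̄(1−p̄)/n) = 0.05556 + 3 × √(0.05556×0.94444/150) = 0.05556 + 3 × 0.01870 = 0.11166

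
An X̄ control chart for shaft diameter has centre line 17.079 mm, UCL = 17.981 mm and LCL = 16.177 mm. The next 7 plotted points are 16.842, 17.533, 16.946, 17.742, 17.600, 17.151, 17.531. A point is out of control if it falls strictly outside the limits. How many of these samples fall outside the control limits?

0

All 7 points lie within [16.177, 17.981].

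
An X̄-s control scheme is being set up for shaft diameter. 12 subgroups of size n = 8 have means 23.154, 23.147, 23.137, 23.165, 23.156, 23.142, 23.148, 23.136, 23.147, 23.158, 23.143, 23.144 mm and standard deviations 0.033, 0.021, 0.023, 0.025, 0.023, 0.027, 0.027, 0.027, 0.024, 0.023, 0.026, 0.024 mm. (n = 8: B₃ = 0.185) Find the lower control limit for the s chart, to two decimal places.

s̄ = (0.033 + 0.021 + 0.023 + 0.025 + 0.023 + 0.027 + 0.027 + 0.027 + 0.024 + 0.023 + 0.026 + 0.024) / 12 = 0.0252
LCL_s = B₃·s̄ = 0.185 × 0.0252 = 0.0047

0.00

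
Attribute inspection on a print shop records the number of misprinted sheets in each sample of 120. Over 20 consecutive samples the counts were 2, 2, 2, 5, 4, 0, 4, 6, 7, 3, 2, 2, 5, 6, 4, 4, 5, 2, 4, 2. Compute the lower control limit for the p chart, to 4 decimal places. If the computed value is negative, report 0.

0.0000

p̄ = Σdᵢ / (k·n) = 71 / (20 × 120) = 0.02958
LCL = p̄ − 3·√(p̄(1−p̄)/n) = 0.02958 − 3 × 0.01547 = -0.01682 → 0 (negative, so LCL = 0)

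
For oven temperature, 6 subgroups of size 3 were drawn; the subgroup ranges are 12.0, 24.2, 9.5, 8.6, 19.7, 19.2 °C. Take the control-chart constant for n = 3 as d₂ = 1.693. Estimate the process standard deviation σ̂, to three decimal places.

R̄ = (12.0 + 24.2 + 9.5 + 8.6 + 19.7 + 19.2) / 6 = 15.5333
σ̂ = R̄ / d₂ = 15.5333 / 1.693 = 9.1750

9.175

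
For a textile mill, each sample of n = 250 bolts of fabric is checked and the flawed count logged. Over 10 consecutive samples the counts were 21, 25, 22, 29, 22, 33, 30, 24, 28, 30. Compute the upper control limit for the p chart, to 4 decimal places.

p̄ = Σdᵢ / (k·n) = 264 / (10 × 250) = 0.10560
UCL = p̄ + 3·√(p̄(1−p̄)/n) = 0.10560 + 3 × √(0.10560×0.89440/250) = 0.10560 + 3 × 0.01944 = 0.16391

0.1639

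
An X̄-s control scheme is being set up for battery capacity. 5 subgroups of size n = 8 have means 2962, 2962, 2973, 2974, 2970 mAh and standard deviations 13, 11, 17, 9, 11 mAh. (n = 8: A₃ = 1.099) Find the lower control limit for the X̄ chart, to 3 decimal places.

2954.792

X̄̄ = (2962 + 2962 + 2973 + 2974 + 2970) / 5 = 2968.2000
s̄ = (13 + 11 + 17 + 9 + 11) / 5 = 12.2000
LCL = X̄̄ − A₃·s̄ = 2968.2000 − 1.099 × 12.2000 = 2954.7922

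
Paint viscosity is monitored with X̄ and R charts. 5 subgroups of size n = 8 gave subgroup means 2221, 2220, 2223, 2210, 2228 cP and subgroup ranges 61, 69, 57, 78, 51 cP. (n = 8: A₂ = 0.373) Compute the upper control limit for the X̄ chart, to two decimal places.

X̄̄ = (2221 + 2220 + 2223 + 2210 + 2228) / 5 = 11102.0000 / 5 = 2220.4000
R̄ = (61 + 69 + 57 + 78 + 51) / 5 = 316.0000 / 5 = 63.2000
UCL = X̄̄ + A₂·R̄ = 2220.4000 + 0.373 × 63.2000 = 2243.9736

2243.97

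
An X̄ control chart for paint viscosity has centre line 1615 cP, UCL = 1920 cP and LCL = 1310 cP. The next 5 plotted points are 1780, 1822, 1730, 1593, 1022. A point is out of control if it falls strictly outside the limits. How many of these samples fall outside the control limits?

Compare each point to [1310, 1920]: sample 5 = 1022 < LCL.

1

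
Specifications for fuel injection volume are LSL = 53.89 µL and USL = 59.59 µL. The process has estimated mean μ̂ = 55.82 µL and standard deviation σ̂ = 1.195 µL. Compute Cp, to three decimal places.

0.795

Cp = (USL − LSL) / (6σ̂) = (59.59 − 53.89) / (6 × 1.195) = 5.7000 / 7.1700 = 0.7950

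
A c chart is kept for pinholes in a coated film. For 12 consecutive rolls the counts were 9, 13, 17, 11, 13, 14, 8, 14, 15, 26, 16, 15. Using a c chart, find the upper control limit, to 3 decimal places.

25.575

c̄ = (9 + 13 + 17 + 11 + 13 + 14 + 8 + 14 + 15 + 26 + 16 + 15) / 12 = 171 / 12 = 14.2500
UCL = c̄ + 3√c̄ = 14.2500 + 3 × √14.2500 = 14.2500 + 3 × 3.7749 = 25.5748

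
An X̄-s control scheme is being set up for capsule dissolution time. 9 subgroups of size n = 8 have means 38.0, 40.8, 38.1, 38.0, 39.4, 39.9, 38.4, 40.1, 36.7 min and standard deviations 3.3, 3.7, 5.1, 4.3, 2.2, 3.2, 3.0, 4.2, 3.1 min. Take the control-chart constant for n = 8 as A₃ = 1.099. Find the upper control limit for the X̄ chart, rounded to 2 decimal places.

42.74

X̄̄ = (38.0 + 40.8 + 38.1 + 38.0 + 39.4 + 39.9 + 38.4 + 40.1 + 36.7) / 9 = 38.8222
s̄ = (3.3 + 3.7 + 5.1 + 4.3 + 2.2 + 3.2 + 3.0 + 4.2 + 3.1) / 9 = 3.5667
UCL = X̄̄ + A₃·s̄ = 38.8222 + 1.099 × 3.5667 = 42.7420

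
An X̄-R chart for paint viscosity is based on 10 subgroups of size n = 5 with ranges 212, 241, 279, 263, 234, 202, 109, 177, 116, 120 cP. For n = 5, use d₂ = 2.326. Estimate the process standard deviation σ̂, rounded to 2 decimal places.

R̄ = (212 + 241 + 279 + 263 + 234 + 202 + 109 + 177 + 116 + 120) / 10 = 195.3000
σ̂ = R̄ / d₂ = 195.3000 / 2.326 = 83.9639

83.96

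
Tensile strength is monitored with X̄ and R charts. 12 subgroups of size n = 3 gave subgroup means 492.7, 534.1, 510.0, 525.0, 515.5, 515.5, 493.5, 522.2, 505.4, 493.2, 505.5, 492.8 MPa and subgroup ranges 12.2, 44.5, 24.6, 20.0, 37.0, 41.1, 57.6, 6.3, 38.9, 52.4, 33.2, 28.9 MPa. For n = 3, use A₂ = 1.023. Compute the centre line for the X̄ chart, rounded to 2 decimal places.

X̄̄ = (492.7 + 534.1 + 510.0 + 525.0 + 515.5 + 515.5 + 493.5 + 522.2 + 505.4 + 493.2 + 505.5 + 492.8) / 12 = 6105.4000 / 12 = 508.7833
CL = X̄̄ = 508.7833

508.78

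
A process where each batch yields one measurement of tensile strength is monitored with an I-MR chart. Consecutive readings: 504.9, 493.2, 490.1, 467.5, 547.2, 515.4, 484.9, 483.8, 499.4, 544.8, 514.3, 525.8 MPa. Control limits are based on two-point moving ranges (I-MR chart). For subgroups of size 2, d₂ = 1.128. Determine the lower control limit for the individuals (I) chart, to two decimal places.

X̄ = (504.9 + 493.2 + 490.1 + 467.5 + 547.2 + 515.4 + 484.9 + 483.8 + 499.4 + 544.8 + 514.3 + 525.8) / 12 = 505.9417
Moving ranges: 11.7, 3.1, 22.6, 79.7, 31.8, 30.5, 1.1, 15.6, 45.4, 30.5, 11.5; M̄R̄ = 283.5000 / 11 = 25.7727
LCL = X̄ − 3·M̄R̄/d₂ = 505.9417 − 3 × 25.7727 / 1.128 = 437.3972

437.40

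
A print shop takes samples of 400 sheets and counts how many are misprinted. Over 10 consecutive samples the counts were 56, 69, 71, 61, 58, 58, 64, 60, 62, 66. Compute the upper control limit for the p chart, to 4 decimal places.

p̄ = Σdᵢ / (k·n) = 625 / (10 × 400) = 0.15625
UCL = p̄ + 3·√(p̄(1−p̄)/n) = 0.15625 + 3 × √(0.15625×0.84375/400) = 0.15625 + 3 × 0.01815 = 0.21071

0.2107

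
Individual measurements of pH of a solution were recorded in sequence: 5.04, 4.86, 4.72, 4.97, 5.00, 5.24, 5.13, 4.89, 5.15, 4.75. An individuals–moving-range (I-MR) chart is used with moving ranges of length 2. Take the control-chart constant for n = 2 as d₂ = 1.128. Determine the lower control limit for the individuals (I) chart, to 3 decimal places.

4.428

X̄ = (5.04 + 4.86 + 4.72 + 4.97 + 5.00 + 5.24 + 5.13 + 4.89 + 5.15 + 4.75) / 10 = 4.9750
Moving ranges: 0.18, 0.14, 0.25, 0.03, 0.24, 0.11, 0.24, 0.26, 0.40; M̄R̄ = 1.8500 / 9 = 0.2056
LCL = X̄ − 3·M̄R̄/d₂ = 4.9750 − 3 × 0.2056 / 1.128 = 4.4283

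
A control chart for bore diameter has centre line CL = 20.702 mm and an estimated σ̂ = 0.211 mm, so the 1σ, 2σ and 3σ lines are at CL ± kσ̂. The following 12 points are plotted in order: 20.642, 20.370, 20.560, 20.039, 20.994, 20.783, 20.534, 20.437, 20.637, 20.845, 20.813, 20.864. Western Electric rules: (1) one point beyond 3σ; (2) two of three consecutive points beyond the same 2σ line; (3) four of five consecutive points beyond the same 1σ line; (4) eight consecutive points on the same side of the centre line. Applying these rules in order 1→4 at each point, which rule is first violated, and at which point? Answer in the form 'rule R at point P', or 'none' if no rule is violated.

rule 1 at point 4

Zone of each point (C = within 1σ̂, B = 1σ̂–2σ̂, A = 2σ̂–3σ̂, * = beyond 3σ̂; sign = side of CL): 1:-C, 2:-B, 3:-C, 4:-*, 5:+B, 6:+C, 7:-C, 8:-B, 9:-C, 10:+C, 11:+C, 12:+C
Rule 1 (one point beyond the 3σ limits) is satisfied at point 4.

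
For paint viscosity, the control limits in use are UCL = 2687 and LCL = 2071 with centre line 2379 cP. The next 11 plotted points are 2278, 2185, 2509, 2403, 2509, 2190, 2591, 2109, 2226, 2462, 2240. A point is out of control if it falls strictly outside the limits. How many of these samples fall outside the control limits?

0

All 11 points lie within [2071, 2687].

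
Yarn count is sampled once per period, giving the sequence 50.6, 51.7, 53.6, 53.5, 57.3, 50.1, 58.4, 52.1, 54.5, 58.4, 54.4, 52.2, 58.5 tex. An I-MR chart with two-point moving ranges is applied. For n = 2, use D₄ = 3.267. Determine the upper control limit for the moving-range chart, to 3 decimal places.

12.932

Moving ranges: 1.1, 1.9, 0.1, 3.8, 7.2, 8.3, 6.3, 2.4, 3.9, 4.0, 2.2, 6.3; M̄R̄ = 47.5000 / 12 = 3.9583
UCL_MR = D₄·M̄R̄ = 3.267 × 3.9583 = 12.9319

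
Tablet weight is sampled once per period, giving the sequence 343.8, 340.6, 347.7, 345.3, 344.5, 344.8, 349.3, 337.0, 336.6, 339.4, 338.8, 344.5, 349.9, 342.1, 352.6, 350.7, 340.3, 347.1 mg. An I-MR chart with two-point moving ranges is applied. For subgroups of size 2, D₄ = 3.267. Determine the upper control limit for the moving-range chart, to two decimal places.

15.93

Moving ranges: 3.2, 7.1, 2.4, 0.8, 0.3, 4.5, 12.3, 0.4, 2.8, 0.6, 5.7, 5.4, 7.8, 10.5, 1.9, 10.4, 6.8; M̄R̄ = 82.9000 / 17 = 4.8765
UCL_MR = D₄·M̄R̄ = 3.267 × 4.8765 = 15.9314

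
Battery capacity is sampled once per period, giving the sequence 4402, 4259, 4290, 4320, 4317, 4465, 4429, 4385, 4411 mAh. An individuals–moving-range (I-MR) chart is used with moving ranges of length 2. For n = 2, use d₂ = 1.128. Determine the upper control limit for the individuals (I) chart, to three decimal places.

4517.480

X̄ = (4402 + 4259 + 4290 + 4320 + 4317 + 4465 + 4429 + 4385 + 4411) / 9 = 4364.2222
Moving ranges: 143, 31, 30, 3, 148, 36, 44, 26; M̄R̄ = 461.0000 / 8 = 57.6250
UCL = X̄ + 3·M̄R̄/d₂ = 4364.2222 + 3 × 57.6250 / 1.128 = 4517.4802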